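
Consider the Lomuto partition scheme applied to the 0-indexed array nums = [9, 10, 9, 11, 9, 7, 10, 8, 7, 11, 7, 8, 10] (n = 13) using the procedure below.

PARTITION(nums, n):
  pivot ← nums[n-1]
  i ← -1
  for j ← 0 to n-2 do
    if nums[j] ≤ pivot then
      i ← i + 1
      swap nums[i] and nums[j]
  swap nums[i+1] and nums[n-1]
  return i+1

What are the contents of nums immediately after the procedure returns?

pivot = nums[12] = 10; i = -1
j=0: nums[0]=9 ≤ 10 → i=0, swap nums[0],nums[0] (no change) → [9, 10, 9, 11, 9, 7, 10, 8, 7, 11, 7, 8, 10]
j=1: nums[1]=10 ≤ 10 → i=1, swap nums[1],nums[1] (no change) → [9, 10, 9, 11, 9, 7, 10, 8, 7, 11, 7, 8, 10]
j=2: nums[2]=9 ≤ 10 → i=2, swap nums[2],nums[2] (no change) → [9, 10, 9, 11, 9, 7, 10, 8, 7, 11, 7, 8, 10]
j=3: nums[3]=11 > 10 → no swap
j=4: nums[4]=9 ≤ 10 → i=3, swap nums[3],nums[4] → [9, 10, 9, 9, 11, 7, 10, 8, 7, 11, 7, 8, 10]
j=5: nums[5]=7 ≤ 10 → i=4, swap nums[4],nums[5] → [9, 10, 9, 9, 7, 11, 10, 8, 7, 11, 7, 8, 10]
j=6: nums[6]=10 ≤ 10 → i=5, swap nums[5],nums[6] → [9, 10, 9, 9, 7, 10, 11, 8, 7, 11, 7, 8, 10]
j=7: nums[7]=8 ≤ 10 → i=6, swap nums[6],nums[7] → [9, 10, 9, 9, 7, 10, 8, 11, 7, 11, 7, 8, 10]
j=8: nums[8]=7 ≤ 10 → i=7, swap nums[7],nums[8] → [9, 10, 9, 9, 7, 10, 8, 7, 11, 11, 7, 8, 10]
j=9: nums[9]=11 > 10 → no swap
j=10: nums[10]=7 ≤ 10 → i=8, swap nums[8],nums[10] → [9, 10, 9, 9, 7, 10, 8, 7, 7, 11, 11, 8, 10]
j=11: nums[11]=8 ≤ 10 → i=9, swap nums[9],nums[11] → [9, 10, 9, 9, 7, 10, 8, 7, 7, 8, 11, 11, 10]
final swap nums[10],nums[12] → [9, 10, 9, 9, 7, 10, 8, 7, 7, 8, 10, 11, 11]; return 10

[9, 10, 9, 9, 7, 10, 8, 7, 7, 8, 10, 11, 11]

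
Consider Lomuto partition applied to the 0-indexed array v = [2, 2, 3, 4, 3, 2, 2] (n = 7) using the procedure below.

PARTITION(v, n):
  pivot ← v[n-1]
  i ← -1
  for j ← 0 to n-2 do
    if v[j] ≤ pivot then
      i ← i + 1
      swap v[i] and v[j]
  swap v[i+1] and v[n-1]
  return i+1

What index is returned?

pivot=2, i=-1
j=0: 2≤2, i=0, swap(0,0) ⇒ [2, 2, 3, 4, 3, 2, 2]
j=1: 2≤2, i=1, swap(1,1) ⇒ [2, 2, 3, 4, 3, 2, 2]
j=2: 3>2, skip
j=3: 4>2, skip
j=4: 3>2, skip
j=5: 2≤2, i=2, swap(2,5) ⇒ [2, 2, 2, 4, 3, 3, 2]
swap(3,6) ⇒ [2, 2, 2, 2, 3, 3, 4]; return 3

3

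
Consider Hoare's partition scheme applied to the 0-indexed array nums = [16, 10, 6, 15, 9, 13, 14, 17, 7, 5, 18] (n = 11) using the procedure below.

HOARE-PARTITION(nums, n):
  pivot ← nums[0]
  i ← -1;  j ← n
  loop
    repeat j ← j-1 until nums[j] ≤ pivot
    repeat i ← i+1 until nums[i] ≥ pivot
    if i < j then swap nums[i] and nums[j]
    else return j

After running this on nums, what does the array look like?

pivot=16
j stops at 9 (5), i stops at 0 (16); swap ⇒ [5, 10, 6, 15, 9, 13, 14, 17, 7, 16, 18]
j stops at 8 (7), i stops at 7 (17); swap ⇒ [5, 10, 6, 15, 9, 13, 14, 7, 17, 16, 18]
j stops at 7, i stops at 8; i≥j ⇒ return 7. nums=[5, 10, 6, 15, 9, 13, 14, 7, 17, 16, 18]

[5, 10, 6, 15, 9, 13, 14, 7, 17, 16, 18]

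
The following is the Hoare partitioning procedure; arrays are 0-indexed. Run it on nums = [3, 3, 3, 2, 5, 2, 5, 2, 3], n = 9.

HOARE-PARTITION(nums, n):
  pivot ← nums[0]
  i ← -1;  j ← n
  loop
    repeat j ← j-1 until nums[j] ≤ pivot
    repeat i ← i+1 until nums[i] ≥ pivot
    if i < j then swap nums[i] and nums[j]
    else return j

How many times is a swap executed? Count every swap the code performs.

3

pivot=3
j stops at 8 (3), i stops at 0 (3); swap ⇒ [3, 3, 3, 2, 5, 2, 5, 2, 3]
j stops at 7 (2), i stops at 1 (3); swap ⇒ [3, 2, 3, 2, 5, 2, 5, 3, 3]
j stops at 5 (2), i stops at 2 (3); swap ⇒ [3, 2, 2, 2, 5, 3, 5, 3, 3]
j stops at 3, i stops at 4; i≥j ⇒ return 3. nums=[3, 2, 2, 2, 5, 3, 5, 3, 3]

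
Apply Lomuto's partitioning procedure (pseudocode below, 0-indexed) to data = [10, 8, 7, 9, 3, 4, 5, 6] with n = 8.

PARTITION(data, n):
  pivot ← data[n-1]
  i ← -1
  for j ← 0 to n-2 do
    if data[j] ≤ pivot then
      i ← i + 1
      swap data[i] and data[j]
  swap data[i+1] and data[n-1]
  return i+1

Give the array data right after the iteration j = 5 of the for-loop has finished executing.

pivot=6, i=-1
j=0: 10>6, skip
j=1: 8>6, skip
j=2: 7>6, skip
j=3: 9>6, skip
j=4: 3≤6, i=0, swap(0,4) ⇒ [3, 8, 7, 9, 10, 4, 5, 6]
j=5: 4≤6, i=1, swap(1,5) ⇒ [3, 4, 7, 9, 10, 8, 5, 6]
(after j=5) data = [3, 4, 7, 9, 10, 8, 5, 6]

[3, 4, 7, 9, 10, 8, 5, 6]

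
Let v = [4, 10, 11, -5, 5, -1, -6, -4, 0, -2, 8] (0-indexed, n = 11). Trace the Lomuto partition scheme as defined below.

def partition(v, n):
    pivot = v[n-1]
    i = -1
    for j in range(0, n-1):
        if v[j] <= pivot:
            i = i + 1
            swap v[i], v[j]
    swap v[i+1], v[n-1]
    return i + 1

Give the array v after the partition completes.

[4, -5, 5, -1, -6, -4, 0, -2, 8, 10, 11]

pivot=8, i=-1
j=0: 4≤8, i=0, swap(0,0) ⇒ [4, 10, 11, -5, 5, -1, -6, -4, 0, -2, 8]
j=1: 10>8, skip
j=2: 11>8, skip
j=3: -5≤8, i=1, swap(1,3) ⇒ [4, -5, 11, 10, 5, -1, -6, -4, 0, -2, 8]
j=4: 5≤8, i=2, swap(2,4) ⇒ [4, -5, 5, 10, 11, -1, -6, -4, 0, -2, 8]
j=5: -1≤8, i=3, swap(3,5) ⇒ [4, -5, 5, -1, 11, 10, -6, -4, 0, -2, 8]
j=6: -6≤8, i=4, swap(4,6) ⇒ [4, -5, 5, -1, -6, 10, 11, -4, 0, -2, 8]
j=7: -4≤8, i=5, swap(5,7) ⇒ [4, -5, 5, -1, -6, -4, 11, 10, 0, -2, 8]
j=8: 0≤8, i=6, swap(6,8) ⇒ [4, -5, 5, -1, -6, -4, 0, 10, 11, -2, 8]
j=9: -2≤8, i=7, swap(7,9) ⇒ [4, -5, 5, -1, -6, -4, 0, -2, 11, 10, 8]
swap(8,10) ⇒ [4, -5, 5, -1, -6, -4, 0, -2, 8, 10, 11]; return 8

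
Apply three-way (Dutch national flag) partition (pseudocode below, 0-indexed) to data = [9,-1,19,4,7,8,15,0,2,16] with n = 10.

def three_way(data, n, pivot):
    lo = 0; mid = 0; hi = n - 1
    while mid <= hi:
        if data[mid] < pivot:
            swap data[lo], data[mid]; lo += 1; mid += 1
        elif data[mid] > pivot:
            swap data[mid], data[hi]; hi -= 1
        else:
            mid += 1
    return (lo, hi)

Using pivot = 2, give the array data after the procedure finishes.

lo=0 mid=0 hi=9
9>2: swap(0,9), hi=8 ⇒ [16,-1,19,4,7,8,15,0,2,9]
16>2: swap(0,8), hi=7 ⇒ [2,-1,19,4,7,8,15,0,16,9]
2=2: mid=1
-1<2: swap(0,1), lo=1 mid=2 ⇒ [-1,2,19,4,7,8,15,0,16,9]
19>2: swap(2,7), hi=6 ⇒ [-1,2,0,4,7,8,15,19,16,9]
0<2: swap(1,2), lo=2 mid=3 ⇒ [-1,0,2,4,7,8,15,19,16,9]
4>2: swap(3,6), hi=5 ⇒ [-1,0,2,15,7,8,4,19,16,9]
15>2: swap(3,5), hi=4 ⇒ [-1,0,2,8,7,15,4,19,16,9]
8>2: swap(3,4), hi=3 ⇒ [-1,0,2,7,8,15,4,19,16,9]
7>2: swap(3,3), hi=2 ⇒ [-1,0,2,7,8,15,4,19,16,9]
done. lo=2 hi=2; data=[-1,0,2,7,8,15,4,19,16,9]

[-1,0,2,7,8,15,4,19,16,9]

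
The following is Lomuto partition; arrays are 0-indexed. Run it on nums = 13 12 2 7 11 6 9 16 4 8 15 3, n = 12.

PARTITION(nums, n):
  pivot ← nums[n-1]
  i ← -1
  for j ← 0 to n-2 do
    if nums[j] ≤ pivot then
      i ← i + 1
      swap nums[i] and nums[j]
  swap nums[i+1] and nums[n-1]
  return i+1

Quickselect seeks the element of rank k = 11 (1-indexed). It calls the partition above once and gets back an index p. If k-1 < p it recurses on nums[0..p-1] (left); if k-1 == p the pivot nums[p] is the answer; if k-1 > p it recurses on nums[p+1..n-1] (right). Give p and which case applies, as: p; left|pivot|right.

1; right

pivot = nums[11] = 3; i = -1
j=0: nums[0]=13 > 3 → no swap
j=1: nums[1]=12 > 3 → no swap
j=2: nums[2]=2 ≤ 3 → i=0, swap nums[0],nums[2] → 2 12 13 7 11 6 9 16 4 8 15 3
j=3: nums[3]=7 > 3 → no swap
j=4: nums[4]=11 > 3 → no swap
j=5: nums[5]=6 > 3 → no swap
j=6: nums[6]=9 > 3 → no swap
j=7: nums[7]=16 > 3 → no swap
j=8: nums[8]=4 > 3 → no swap
j=9: nums[9]=8 > 3 → no swap
j=10: nums[10]=15 > 3 → no swap
final swap nums[1],nums[11] → 2 3 13 7 11 6 9 16 4 8 15 12; return 1
p = 1; k-1 = 10 > 1 ⇒ right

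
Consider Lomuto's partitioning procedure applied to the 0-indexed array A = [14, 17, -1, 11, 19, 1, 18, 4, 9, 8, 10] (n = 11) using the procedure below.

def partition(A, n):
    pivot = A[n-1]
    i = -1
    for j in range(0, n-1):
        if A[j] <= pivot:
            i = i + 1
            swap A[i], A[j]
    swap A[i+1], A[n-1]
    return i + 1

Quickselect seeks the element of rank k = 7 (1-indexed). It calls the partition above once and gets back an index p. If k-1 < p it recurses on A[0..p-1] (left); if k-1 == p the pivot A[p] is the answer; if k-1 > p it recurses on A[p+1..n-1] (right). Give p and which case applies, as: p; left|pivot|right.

pivot = A[10] = 10; i = -1
j=0: A[0]=14 > 10 → no swap
j=1: A[1]=17 > 10 → no swap
j=2: A[2]=-1 ≤ 10 → i=0, swap A[0],A[2] → [-1, 17, 14, 11, 19, 1, 18, 4, 9, 8, 10]
j=3: A[3]=11 > 10 → no swap
j=4: A[4]=19 > 10 → no swap
j=5: A[5]=1 ≤ 10 → i=1, swap A[1],A[5] → [-1, 1, 14, 11, 19, 17, 18, 4, 9, 8, 10]
j=6: A[6]=18 > 10 → no swap
j=7: A[7]=4 ≤ 10 → i=2, swap A[2],A[7] → [-1, 1, 4, 11, 19, 17, 18, 14, 9, 8, 10]
j=8: A[8]=9 ≤ 10 → i=3, swap A[3],A[8] → [-1, 1, 4, 9, 19, 17, 18, 14, 11, 8, 10]
j=9: A[9]=8 ≤ 10 → i=4, swap A[4],A[9] → [-1, 1, 4, 9, 8, 17, 18, 14, 11, 19, 10]
final swap A[5],A[10] → [-1, 1, 4, 9, 8, 10, 18, 14, 11, 19, 17]; return 5
p = 5; k-1 = 6 > 5 ⇒ right

5; right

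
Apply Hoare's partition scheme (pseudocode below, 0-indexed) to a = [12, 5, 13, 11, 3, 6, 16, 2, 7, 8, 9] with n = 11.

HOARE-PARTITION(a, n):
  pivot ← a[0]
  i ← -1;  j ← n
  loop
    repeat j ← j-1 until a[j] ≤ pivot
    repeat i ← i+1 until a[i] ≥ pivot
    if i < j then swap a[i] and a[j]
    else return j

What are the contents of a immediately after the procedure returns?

pivot=12
j stops at 10 (9), i stops at 0 (12); swap ⇒ [9, 5, 13, 11, 3, 6, 16, 2, 7, 8, 12]
j stops at 9 (8), i stops at 2 (13); swap ⇒ [9, 5, 8, 11, 3, 6, 16, 2, 7, 13, 12]
j stops at 8 (7), i stops at 6 (16); swap ⇒ [9, 5, 8, 11, 3, 6, 7, 2, 16, 13, 12]
j stops at 7, i stops at 8; i≥j ⇒ return 7. a=[9, 5, 8, 11, 3, 6, 7, 2, 16, 13, 12]

[9, 5, 8, 11, 3, 6, 7, 2, 16, 13, 12]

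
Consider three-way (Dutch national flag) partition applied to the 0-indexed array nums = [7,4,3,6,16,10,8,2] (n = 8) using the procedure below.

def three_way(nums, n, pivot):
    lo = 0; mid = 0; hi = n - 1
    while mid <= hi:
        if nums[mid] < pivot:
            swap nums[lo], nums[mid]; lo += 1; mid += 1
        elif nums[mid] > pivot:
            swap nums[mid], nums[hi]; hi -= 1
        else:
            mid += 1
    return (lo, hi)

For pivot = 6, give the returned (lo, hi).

pivot = 6; lo=0, mid=0, hi=7
nums[mid]=7>6: swap nums[0],nums[7]; hi=6 → [2,4,3,6,16,10,8,7]
nums[mid]=2<6: swap nums[0],nums[0]; lo=1,mid=1 → [2,4,3,6,16,10,8,7]
nums[mid]=4<6: swap nums[1],nums[1]; lo=2,mid=2 → [2,4,3,6,16,10,8,7]
nums[mid]=3<6: swap nums[2],nums[2]; lo=3,mid=3 → [2,4,3,6,16,10,8,7]
nums[mid]=6=6: mid=4
nums[mid]=16>6: swap nums[4],nums[6]; hi=5 → [2,4,3,6,8,10,16,7]
nums[mid]=8>6: swap nums[4],nums[5]; hi=4 → [2,4,3,6,10,8,16,7]
nums[mid]=10>6: swap nums[4],nums[4]; hi=3 → [2,4,3,6,10,8,16,7]
end: lo=3, hi=3; nums = [2,4,3,6,10,8,16,7]

(3, 3)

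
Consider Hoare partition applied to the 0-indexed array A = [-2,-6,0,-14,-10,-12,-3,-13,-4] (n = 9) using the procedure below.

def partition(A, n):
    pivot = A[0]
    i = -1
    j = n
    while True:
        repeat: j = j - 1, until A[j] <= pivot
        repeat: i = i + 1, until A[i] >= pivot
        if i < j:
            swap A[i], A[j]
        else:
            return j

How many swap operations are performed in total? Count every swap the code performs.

2

pivot = A[0] = -2; i = -1, j = 9
j→8 (A[8]=-4≤-2), i→0 (A[0]=-2≥-2); i<j, swap → [-4,-6,0,-14,-10,-12,-3,-13,-2]
j→7 (A[7]=-13≤-2), i→2 (A[2]=0≥-2); i<j, swap → [-4,-6,-13,-14,-10,-12,-3,0,-2]
j→6, i→7; i≥j, return j=6. A = [-4,-6,-13,-14,-10,-12,-3,0,-2]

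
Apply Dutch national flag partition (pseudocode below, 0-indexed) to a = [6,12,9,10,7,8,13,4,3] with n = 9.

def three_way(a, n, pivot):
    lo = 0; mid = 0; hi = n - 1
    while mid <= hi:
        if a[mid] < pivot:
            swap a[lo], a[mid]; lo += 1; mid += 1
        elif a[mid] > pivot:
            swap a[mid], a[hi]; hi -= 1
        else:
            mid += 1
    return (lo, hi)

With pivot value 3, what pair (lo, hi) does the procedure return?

(0, 0)

lo=0 mid=0 hi=8
6>3: swap(0,8), hi=7 ⇒ [3,12,9,10,7,8,13,4,6]
3=3: mid=1
12>3: swap(1,7), hi=6 ⇒ [3,4,9,10,7,8,13,12,6]
4>3: swap(1,6), hi=5 ⇒ [3,13,9,10,7,8,4,12,6]
13>3: swap(1,5), hi=4 ⇒ [3,8,9,10,7,13,4,12,6]
8>3: swap(1,4), hi=3 ⇒ [3,7,9,10,8,13,4,12,6]
7>3: swap(1,3), hi=2 ⇒ [3,10,9,7,8,13,4,12,6]
10>3: swap(1,2), hi=1 ⇒ [3,9,10,7,8,13,4,12,6]
9>3: swap(1,1), hi=0 ⇒ [3,9,10,7,8,13,4,12,6]
done. lo=0 hi=0; a=[3,9,10,7,8,13,4,12,6]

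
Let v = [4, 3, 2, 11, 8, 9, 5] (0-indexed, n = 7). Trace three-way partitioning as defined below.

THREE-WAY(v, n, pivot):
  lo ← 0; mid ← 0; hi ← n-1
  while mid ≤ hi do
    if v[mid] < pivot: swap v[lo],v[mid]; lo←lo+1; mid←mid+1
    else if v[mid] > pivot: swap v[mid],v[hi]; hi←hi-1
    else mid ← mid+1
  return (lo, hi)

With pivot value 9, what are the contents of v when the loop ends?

[4, 3, 2, 5, 8, 9, 11]

lo=0 mid=0 hi=6
4<9: swap(0,0), lo=1 mid=1 ⇒ [4, 3, 2, 11, 8, 9, 5]
3<9: swap(1,1), lo=2 mid=2 ⇒ [4, 3, 2, 11, 8, 9, 5]
2<9: swap(2,2), lo=3 mid=3 ⇒ [4, 3, 2, 11, 8, 9, 5]
11>9: swap(3,6), hi=5 ⇒ [4, 3, 2, 5, 8, 9, 11]
5<9: swap(3,3), lo=4 mid=4 ⇒ [4, 3, 2, 5, 8, 9, 11]
8<9: swap(4,4), lo=5 mid=5 ⇒ [4, 3, 2, 5, 8, 9, 11]
9=9: mid=6
done. lo=5 hi=5; v=[4, 3, 2, 5, 8, 9, 11]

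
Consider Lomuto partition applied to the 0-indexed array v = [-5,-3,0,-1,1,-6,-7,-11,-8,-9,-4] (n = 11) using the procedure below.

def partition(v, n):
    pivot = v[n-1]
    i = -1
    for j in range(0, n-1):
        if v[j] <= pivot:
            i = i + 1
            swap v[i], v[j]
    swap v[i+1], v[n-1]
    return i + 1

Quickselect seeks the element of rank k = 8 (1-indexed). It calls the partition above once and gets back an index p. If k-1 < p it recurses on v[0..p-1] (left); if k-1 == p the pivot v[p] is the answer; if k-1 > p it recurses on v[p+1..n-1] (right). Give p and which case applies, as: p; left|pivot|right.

6; right

pivot = v[10] = -4; i = -1
j=0: v[0]=-5 ≤ -4 → i=0, swap v[0],v[0] (no change) → [-5,-3,0,-1,1,-6,-7,-11,-8,-9,-4]
j=1: v[1]=-3 > -4 → no swap
j=2: v[2]=0 > -4 → no swap
j=3: v[3]=-1 > -4 → no swap
j=4: v[4]=1 > -4 → no swap
j=5: v[5]=-6 ≤ -4 → i=1, swap v[1],v[5] → [-5,-6,0,-1,1,-3,-7,-11,-8,-9,-4]
j=6: v[6]=-7 ≤ -4 → i=2, swap v[2],v[6] → [-5,-6,-7,-1,1,-3,0,-11,-8,-9,-4]
j=7: v[7]=-11 ≤ -4 → i=3, swap v[3],v[7] → [-5,-6,-7,-11,1,-3,0,-1,-8,-9,-4]
j=8: v[8]=-8 ≤ -4 → i=4, swap v[4],v[8] → [-5,-6,-7,-11,-8,-3,0,-1,1,-9,-4]
j=9: v[9]=-9 ≤ -4 → i=5, swap v[5],v[9] → [-5,-6,-7,-11,-8,-9,0,-1,1,-3,-4]
final swap v[6],v[10] → [-5,-6,-7,-11,-8,-9,-4,-1,1,-3,0]; return 6
p = 6; k-1 = 7 > 6 ⇒ right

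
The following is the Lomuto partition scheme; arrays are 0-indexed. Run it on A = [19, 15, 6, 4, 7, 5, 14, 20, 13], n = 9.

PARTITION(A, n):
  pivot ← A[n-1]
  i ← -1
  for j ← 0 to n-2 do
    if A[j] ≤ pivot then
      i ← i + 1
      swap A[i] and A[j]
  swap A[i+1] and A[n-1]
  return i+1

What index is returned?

pivot=13, i=-1
j=0: 19>13, skip
j=1: 15>13, skip
j=2: 6≤13, i=0, swap(0,2) ⇒ [6, 15, 19, 4, 7, 5, 14, 20, 13]
j=3: 4≤13, i=1, swap(1,3) ⇒ [6, 4, 19, 15, 7, 5, 14, 20, 13]
j=4: 7≤13, i=2, swap(2,4) ⇒ [6, 4, 7, 15, 19, 5, 14, 20, 13]
j=5: 5≤13, i=3, swap(3,5) ⇒ [6, 4, 7, 5, 19, 15, 14, 20, 13]
j=6: 14>13, skip
j=7: 20>13, skip
swap(4,8) ⇒ [6, 4, 7, 5, 13, 15, 14, 20, 19]; return 4

4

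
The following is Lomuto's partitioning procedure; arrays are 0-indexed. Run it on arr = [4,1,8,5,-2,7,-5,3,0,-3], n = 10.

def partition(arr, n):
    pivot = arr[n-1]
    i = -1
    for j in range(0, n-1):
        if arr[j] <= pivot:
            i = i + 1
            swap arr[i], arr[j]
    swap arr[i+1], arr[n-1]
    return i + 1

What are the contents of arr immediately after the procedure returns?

[-5,-3,8,5,-2,7,4,3,0,1]

pivot = arr[9] = -3; i = -1
j=0: arr[0]=4 > -3 → no swap
j=1: arr[1]=1 > -3 → no swap
j=2: arr[2]=8 > -3 → no swap
j=3: arr[3]=5 > -3 → no swap
j=4: arr[4]=-2 > -3 → no swap
j=5: arr[5]=7 > -3 → no swap
j=6: arr[6]=-5 ≤ -3 → i=0, swap arr[0],arr[6] → [-5,1,8,5,-2,7,4,3,0,-3]
j=7: arr[7]=3 > -3 → no swap
j=8: arr[8]=0 > -3 → no swap
final swap arr[1],arr[9] → [-5,-3,8,5,-2,7,4,3,0,1]; return 1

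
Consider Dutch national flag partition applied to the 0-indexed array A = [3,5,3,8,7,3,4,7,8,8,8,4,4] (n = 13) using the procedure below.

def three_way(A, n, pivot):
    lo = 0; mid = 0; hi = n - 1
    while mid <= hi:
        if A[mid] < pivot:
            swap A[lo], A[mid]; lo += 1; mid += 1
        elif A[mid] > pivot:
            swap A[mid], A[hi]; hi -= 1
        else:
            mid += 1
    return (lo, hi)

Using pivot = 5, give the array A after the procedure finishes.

[3,3,4,4,3,4,5,8,8,8,7,7,8]

pivot = 5; lo=0, mid=0, hi=12
A[mid]=3<5: swap A[0],A[0]; lo=1,mid=1 → [3,5,3,8,7,3,4,7,8,8,8,4,4]
A[mid]=5=5: mid=2
A[mid]=3<5: swap A[1],A[2]; lo=2,mid=3 → [3,3,5,8,7,3,4,7,8,8,8,4,4]
A[mid]=8>5: swap A[3],A[12]; hi=11 → [3,3,5,4,7,3,4,7,8,8,8,4,8]
A[mid]=4<5: swap A[2],A[3]; lo=3,mid=4 → [3,3,4,5,7,3,4,7,8,8,8,4,8]
A[mid]=7>5: swap A[4],A[11]; hi=10 → [3,3,4,5,4,3,4,7,8,8,8,7,8]
A[mid]=4<5: swap A[3],A[4]; lo=4,mid=5 → [3,3,4,4,5,3,4,7,8,8,8,7,8]
A[mid]=3<5: swap A[4],A[5]; lo=5,mid=6 → [3,3,4,4,3,5,4,7,8,8,8,7,8]
A[mid]=4<5: swap A[5],A[6]; lo=6,mid=7 → [3,3,4,4,3,4,5,7,8,8,8,7,8]
A[mid]=7>5: swap A[7],A[10]; hi=9 → [3,3,4,4,3,4,5,8,8,8,7,7,8]
A[mid]=8>5: swap A[7],A[9]; hi=8 → [3,3,4,4,3,4,5,8,8,8,7,7,8]
A[mid]=8>5: swap A[7],A[8]; hi=7 → [3,3,4,4,3,4,5,8,8,8,7,7,8]
A[mid]=8>5: swap A[7],A[7]; hi=6 → [3,3,4,4,3,4,5,8,8,8,7,7,8]
end: lo=6, hi=6; A = [3,3,4,4,3,4,5,8,8,8,7,7,8]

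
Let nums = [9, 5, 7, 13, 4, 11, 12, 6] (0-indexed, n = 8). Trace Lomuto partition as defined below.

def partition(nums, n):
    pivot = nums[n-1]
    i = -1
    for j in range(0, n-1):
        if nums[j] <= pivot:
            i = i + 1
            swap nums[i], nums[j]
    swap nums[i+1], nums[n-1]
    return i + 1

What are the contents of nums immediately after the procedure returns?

[5, 4, 6, 13, 9, 11, 12, 7]

pivot = nums[7] = 6; i = -1
j=0: nums[0]=9 > 6 → no swap
j=1: nums[1]=5 ≤ 6 → i=0, swap nums[0],nums[1] → [5, 9, 7, 13, 4, 11, 12, 6]
j=2: nums[2]=7 > 6 → no swap
j=3: nums[3]=13 > 6 → no swap
j=4: nums[4]=4 ≤ 6 → i=1, swap nums[1],nums[4] → [5, 4, 7, 13, 9, 11, 12, 6]
j=5: nums[5]=11 > 6 → no swap
j=6: nums[6]=12 > 6 → no swap
final swap nums[2],nums[7] → [5, 4, 6, 13, 9, 11, 12, 7]; return 2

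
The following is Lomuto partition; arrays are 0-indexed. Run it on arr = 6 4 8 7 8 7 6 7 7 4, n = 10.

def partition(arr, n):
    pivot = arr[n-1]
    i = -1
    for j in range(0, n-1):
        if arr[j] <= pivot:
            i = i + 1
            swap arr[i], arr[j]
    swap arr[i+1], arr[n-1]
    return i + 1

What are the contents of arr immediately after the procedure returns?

pivot=4, i=-1
j=0: 6>4, skip
j=1: 4≤4, i=0, swap(0,1) ⇒ 4 6 8 7 8 7 6 7 7 4
j=2: 8>4, skip
j=3: 7>4, skip
j=4: 8>4, skip
j=5: 7>4, skip
j=6: 6>4, skip
j=7: 7>4, skip
j=8: 7>4, skip
swap(1,9) ⇒ 4 4 8 7 8 7 6 7 7 6; return 1

4 4 8 7 8 7 6 7 7 6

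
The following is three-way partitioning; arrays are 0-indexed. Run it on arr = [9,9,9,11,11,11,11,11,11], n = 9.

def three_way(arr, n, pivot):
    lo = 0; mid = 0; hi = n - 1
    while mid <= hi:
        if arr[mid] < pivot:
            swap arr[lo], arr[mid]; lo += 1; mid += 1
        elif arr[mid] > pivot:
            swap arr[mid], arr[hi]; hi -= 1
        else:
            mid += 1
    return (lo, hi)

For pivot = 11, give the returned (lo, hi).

(3, 8)

lo=0 mid=0 hi=8
9<11: swap(0,0), lo=1 mid=1 ⇒ [9,9,9,11,11,11,11,11,11]
9<11: swap(1,1), lo=2 mid=2 ⇒ [9,9,9,11,11,11,11,11,11]
9<11: swap(2,2), lo=3 mid=3 ⇒ [9,9,9,11,11,11,11,11,11]
11=11: mid=4
11=11: mid=5
11=11: mid=6
11=11: mid=7
11=11: mid=8
11=11: mid=9
done. lo=3 hi=8; arr=[9,9,9,11,11,11,11,11,11]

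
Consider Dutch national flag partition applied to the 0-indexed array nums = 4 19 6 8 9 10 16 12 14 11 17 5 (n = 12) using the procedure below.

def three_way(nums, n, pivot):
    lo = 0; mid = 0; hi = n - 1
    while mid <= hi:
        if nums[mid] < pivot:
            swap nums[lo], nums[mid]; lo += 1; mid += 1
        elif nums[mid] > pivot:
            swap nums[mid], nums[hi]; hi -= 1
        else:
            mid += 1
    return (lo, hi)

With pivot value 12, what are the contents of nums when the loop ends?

4 5 6 8 9 10 11 12 14 17 16 19

pivot = 12; lo=0, mid=0, hi=11
nums[mid]=4<12: swap nums[0],nums[0]; lo=1,mid=1 → 4 19 6 8 9 10 16 12 14 11 17 5
nums[mid]=19>12: swap nums[1],nums[11]; hi=10 → 4 5 6 8 9 10 16 12 14 11 17 19
nums[mid]=5<12: swap nums[1],nums[1]; lo=2,mid=2 → 4 5 6 8 9 10 16 12 14 11 17 19
nums[mid]=6<12: swap nums[2],nums[2]; lo=3,mid=3 → 4 5 6 8 9 10 16 12 14 11 17 19
nums[mid]=8<12: swap nums[3],nums[3]; lo=4,mid=4 → 4 5 6 8 9 10 16 12 14 11 17 19
nums[mid]=9<12: swap nums[4],nums[4]; lo=5,mid=5 → 4 5 6 8 9 10 16 12 14 11 17 19
nums[mid]=10<12: swap nums[5],nums[5]; lo=6,mid=6 → 4 5 6 8 9 10 16 12 14 11 17 19
nums[mid]=16>12: swap nums[6],nums[10]; hi=9 → 4 5 6 8 9 10 17 12 14 11 16 19
nums[mid]=17>12: swap nums[6],nums[9]; hi=8 → 4 5 6 8 9 10 11 12 14 17 16 19
nums[mid]=11<12: swap nums[6],nums[6]; lo=7,mid=7 → 4 5 6 8 9 10 11 12 14 17 16 19
nums[mid]=12=12: mid=8
nums[mid]=14>12: swap nums[8],nums[8]; hi=7 → 4 5 6 8 9 10 11 12 14 17 16 19
end: lo=7, hi=7; nums = 4 5 6 8 9 10 11 12 14 17 16 19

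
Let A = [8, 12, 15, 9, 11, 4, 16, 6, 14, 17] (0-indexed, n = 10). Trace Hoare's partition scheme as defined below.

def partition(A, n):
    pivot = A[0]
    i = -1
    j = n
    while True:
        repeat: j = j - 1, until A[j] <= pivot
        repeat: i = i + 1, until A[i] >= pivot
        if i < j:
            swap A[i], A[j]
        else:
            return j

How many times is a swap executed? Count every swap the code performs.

2

pivot = A[0] = 8; i = -1, j = 10
j→7 (A[7]=6≤8), i→0 (A[0]=8≥8); i<j, swap → [6, 12, 15, 9, 11, 4, 16, 8, 14, 17]
j→5 (A[5]=4≤8), i→1 (A[1]=12≥8); i<j, swap → [6, 4, 15, 9, 11, 12, 16, 8, 14, 17]
j→1, i→2; i≥j, return j=1. A = [6, 4, 15, 9, 11, 12, 16, 8, 14, 17]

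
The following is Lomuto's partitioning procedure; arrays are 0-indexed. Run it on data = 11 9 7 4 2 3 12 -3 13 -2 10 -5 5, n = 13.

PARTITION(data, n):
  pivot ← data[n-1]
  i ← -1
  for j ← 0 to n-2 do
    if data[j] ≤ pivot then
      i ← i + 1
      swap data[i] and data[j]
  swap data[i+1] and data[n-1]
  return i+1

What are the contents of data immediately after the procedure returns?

4 2 3 -3 -2 -5 5 11 13 9 10 7 12

pivot=5, i=-1
j=0: 11>5, skip
j=1: 9>5, skip
j=2: 7>5, skip
j=3: 4≤5, i=0, swap(0,3) ⇒ 4 9 7 11 2 3 12 -3 13 -2 10 -5 5
j=4: 2≤5, i=1, swap(1,4) ⇒ 4 2 7 11 9 3 12 -3 13 -2 10 -5 5
j=5: 3≤5, i=2, swap(2,5) ⇒ 4 2 3 11 9 7 12 -3 13 -2 10 -5 5
j=6: 12>5, skip
j=7: -3≤5, i=3, swap(3,7) ⇒ 4 2 3 -3 9 7 12 11 13 -2 10 -5 5
j=8: 13>5, skip
j=9: -2≤5, i=4, swap(4,9) ⇒ 4 2 3 -3 -2 7 12 11 13 9 10 -5 5
j=10: 10>5, skip
j=11: -5≤5, i=5, swap(5,11) ⇒ 4 2 3 -3 -2 -5 12 11 13 9 10 7 5
swap(6,12) ⇒ 4 2 3 -3 -2 -5 5 11 13 9 10 7 12; return 6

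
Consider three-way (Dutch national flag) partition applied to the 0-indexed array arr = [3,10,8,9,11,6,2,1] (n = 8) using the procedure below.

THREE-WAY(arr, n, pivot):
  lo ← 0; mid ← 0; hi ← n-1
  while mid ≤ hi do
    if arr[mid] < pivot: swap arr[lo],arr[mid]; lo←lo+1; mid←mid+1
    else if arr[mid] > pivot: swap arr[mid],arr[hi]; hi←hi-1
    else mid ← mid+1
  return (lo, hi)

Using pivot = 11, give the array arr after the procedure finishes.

[3,10,8,9,6,2,1,11]

pivot = 11; lo=0, mid=0, hi=7
arr[mid]=3<11: swap arr[0],arr[0]; lo=1,mid=1 → [3,10,8,9,11,6,2,1]
arr[mid]=10<11: swap arr[1],arr[1]; lo=2,mid=2 → [3,10,8,9,11,6,2,1]
arr[mid]=8<11: swap arr[2],arr[2]; lo=3,mid=3 → [3,10,8,9,11,6,2,1]
arr[mid]=9<11: swap arr[3],arr[3]; lo=4,mid=4 → [3,10,8,9,11,6,2,1]
arr[mid]=11=11: mid=5
arr[mid]=6<11: swap arr[4],arr[5]; lo=5,mid=6 → [3,10,8,9,6,11,2,1]
arr[mid]=2<11: swap arr[5],arr[6]; lo=6,mid=7 → [3,10,8,9,6,2,11,1]
arr[mid]=1<11: swap arr[6],arr[7]; lo=7,mid=8 → [3,10,8,9,6,2,1,11]
end: lo=7, hi=7; arr = [3,10,8,9,6,2,1,11]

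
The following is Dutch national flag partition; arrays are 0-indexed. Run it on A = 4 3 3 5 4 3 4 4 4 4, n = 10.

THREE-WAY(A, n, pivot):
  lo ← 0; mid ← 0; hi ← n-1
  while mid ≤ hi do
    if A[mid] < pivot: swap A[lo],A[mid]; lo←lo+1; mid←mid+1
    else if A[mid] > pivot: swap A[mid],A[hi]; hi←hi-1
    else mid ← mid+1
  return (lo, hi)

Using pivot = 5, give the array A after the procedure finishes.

4 3 3 4 3 4 4 4 4 5

lo=0 mid=0 hi=9
4<5: swap(0,0), lo=1 mid=1 ⇒ 4 3 3 5 4 3 4 4 4 4
3<5: swap(1,1), lo=2 mid=2 ⇒ 4 3 3 5 4 3 4 4 4 4
3<5: swap(2,2), lo=3 mid=3 ⇒ 4 3 3 5 4 3 4 4 4 4
5=5: mid=4
4<5: swap(3,4), lo=4 mid=5 ⇒ 4 3 3 4 5 3 4 4 4 4
3<5: swap(4,5), lo=5 mid=6 ⇒ 4 3 3 4 3 5 4 4 4 4
4<5: swap(5,6), lo=6 mid=7 ⇒ 4 3 3 4 3 4 5 4 4 4
4<5: swap(6,7), lo=7 mid=8 ⇒ 4 3 3 4 3 4 4 5 4 4
4<5: swap(7,8), lo=8 mid=9 ⇒ 4 3 3 4 3 4 4 4 5 4
4<5: swap(8,9), lo=9 mid=10 ⇒ 4 3 3 4 3 4 4 4 4 5
done. lo=9 hi=9; A=4 3 3 4 3 4 4 4 4 5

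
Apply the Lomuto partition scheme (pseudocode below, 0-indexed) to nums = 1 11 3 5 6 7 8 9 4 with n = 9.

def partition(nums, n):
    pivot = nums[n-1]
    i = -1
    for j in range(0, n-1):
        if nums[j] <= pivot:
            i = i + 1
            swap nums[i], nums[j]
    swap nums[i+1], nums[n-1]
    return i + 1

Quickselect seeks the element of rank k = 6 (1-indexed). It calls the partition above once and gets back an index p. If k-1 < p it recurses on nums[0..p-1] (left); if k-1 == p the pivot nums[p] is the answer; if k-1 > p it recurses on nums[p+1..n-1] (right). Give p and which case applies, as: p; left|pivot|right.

pivot=4, i=-1
j=0: 1≤4, i=0, swap(0,0) ⇒ 1 11 3 5 6 7 8 9 4
j=1: 11>4, skip
j=2: 3≤4, i=1, swap(1,2) ⇒ 1 3 11 5 6 7 8 9 4
j=3: 5>4, skip
j=4: 6>4, skip
j=5: 7>4, skip
j=6: 8>4, skip
j=7: 9>4, skip
swap(2,8) ⇒ 1 3 4 5 6 7 8 9 11; return 2
p = 2; k-1 = 5 > 2 ⇒ right

2; right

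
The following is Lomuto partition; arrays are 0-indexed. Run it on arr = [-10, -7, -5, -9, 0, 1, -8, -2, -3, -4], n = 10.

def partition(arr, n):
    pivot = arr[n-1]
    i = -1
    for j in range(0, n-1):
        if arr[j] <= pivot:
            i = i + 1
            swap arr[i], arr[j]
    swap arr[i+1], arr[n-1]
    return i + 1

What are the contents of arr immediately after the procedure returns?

pivot = arr[9] = -4; i = -1
j=0: arr[0]=-10 ≤ -4 → i=0, swap arr[0],arr[0] (no change) → [-10, -7, -5, -9, 0, 1, -8, -2, -3, -4]
j=1: arr[1]=-7 ≤ -4 → i=1, swap arr[1],arr[1] (no change) → [-10, -7, -5, -9, 0, 1, -8, -2, -3, -4]
j=2: arr[2]=-5 ≤ -4 → i=2, swap arr[2],arr[2] (no change) → [-10, -7, -5, -9, 0, 1, -8, -2, -3, -4]
j=3: arr[3]=-9 ≤ -4 → i=3, swap arr[3],arr[3] (no change) → [-10, -7, -5, -9, 0, 1, -8, -2, -3, -4]
j=4: arr[4]=0 > -4 → no swap
j=5: arr[5]=1 > -4 → no swap
j=6: arr[6]=-8 ≤ -4 → i=4, swap arr[4],arr[6] → [-10, -7, -5, -9, -8, 1, 0, -2, -3, -4]
j=7: arr[7]=-2 > -4 → no swap
j=8: arr[8]=-3 > -4 → no swap
final swap arr[5],arr[9] → [-10, -7, -5, -9, -8, -4, 0, -2, -3, 1]; return 5

[-10, -7, -5, -9, -8, -4, 0, -2, -3, 1]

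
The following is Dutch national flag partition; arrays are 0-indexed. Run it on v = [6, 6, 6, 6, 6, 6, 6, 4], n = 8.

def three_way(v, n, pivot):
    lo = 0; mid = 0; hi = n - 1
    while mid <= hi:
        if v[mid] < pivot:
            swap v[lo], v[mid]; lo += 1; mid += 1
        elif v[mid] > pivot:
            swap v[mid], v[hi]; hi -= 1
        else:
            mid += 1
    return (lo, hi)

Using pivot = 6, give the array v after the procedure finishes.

[4, 6, 6, 6, 6, 6, 6, 6]

lo=0 mid=0 hi=7
6=6: mid=1
6=6: mid=2
6=6: mid=3
6=6: mid=4
6=6: mid=5
6=6: mid=6
6=6: mid=7
4<6: swap(0,7), lo=1 mid=8 ⇒ [4, 6, 6, 6, 6, 6, 6, 6]
done. lo=1 hi=7; v=[4, 6, 6, 6, 6, 6, 6, 6]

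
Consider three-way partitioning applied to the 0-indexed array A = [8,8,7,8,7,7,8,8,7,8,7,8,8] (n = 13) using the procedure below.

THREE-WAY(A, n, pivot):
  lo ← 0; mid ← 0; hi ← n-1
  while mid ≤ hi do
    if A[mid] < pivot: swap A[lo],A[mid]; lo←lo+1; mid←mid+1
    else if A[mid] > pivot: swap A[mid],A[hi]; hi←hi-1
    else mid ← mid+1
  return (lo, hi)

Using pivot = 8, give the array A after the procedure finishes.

pivot = 8; lo=0, mid=0, hi=12
A[mid]=8=8: mid=1
A[mid]=8=8: mid=2
A[mid]=7<8: swap A[0],A[2]; lo=1,mid=3 → [7,8,8,8,7,7,8,8,7,8,7,8,8]
A[mid]=8=8: mid=4
A[mid]=7<8: swap A[1],A[4]; lo=2,mid=5 → [7,7,8,8,8,7,8,8,7,8,7,8,8]
A[mid]=7<8: swap A[2],A[5]; lo=3,mid=6 → [7,7,7,8,8,8,8,8,7,8,7,8,8]
A[mid]=8=8: mid=7
A[mid]=8=8: mid=8
A[mid]=7<8: swap A[3],A[8]; lo=4,mid=9 → [7,7,7,7,8,8,8,8,8,8,7,8,8]
A[mid]=8=8: mid=10
A[mid]=7<8: swap A[4],A[10]; lo=5,mid=11 → [7,7,7,7,7,8,8,8,8,8,8,8,8]
A[mid]=8=8: mid=12
A[mid]=8=8: mid=13
end: lo=5, hi=12; A = [7,7,7,7,7,8,8,8,8,8,8,8,8]

[7,7,7,7,7,8,8,8,8,8,8,8,8]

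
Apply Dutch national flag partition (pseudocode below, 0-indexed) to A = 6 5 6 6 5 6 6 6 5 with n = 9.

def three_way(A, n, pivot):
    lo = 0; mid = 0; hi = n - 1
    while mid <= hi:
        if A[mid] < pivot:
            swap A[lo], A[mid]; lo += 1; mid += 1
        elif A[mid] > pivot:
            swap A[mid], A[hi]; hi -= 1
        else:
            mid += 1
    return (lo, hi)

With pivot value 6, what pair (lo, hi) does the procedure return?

lo=0 mid=0 hi=8
6=6: mid=1
5<6: swap(0,1), lo=1 mid=2 ⇒ 5 6 6 6 5 6 6 6 5
6=6: mid=3
6=6: mid=4
5<6: swap(1,4), lo=2 mid=5 ⇒ 5 5 6 6 6 6 6 6 5
6=6: mid=6
6=6: mid=7
6=6: mid=8
5<6: swap(2,8), lo=3 mid=9 ⇒ 5 5 5 6 6 6 6 6 6
done. lo=3 hi=8; A=5 5 5 6 6 6 6 6 6

(3, 8)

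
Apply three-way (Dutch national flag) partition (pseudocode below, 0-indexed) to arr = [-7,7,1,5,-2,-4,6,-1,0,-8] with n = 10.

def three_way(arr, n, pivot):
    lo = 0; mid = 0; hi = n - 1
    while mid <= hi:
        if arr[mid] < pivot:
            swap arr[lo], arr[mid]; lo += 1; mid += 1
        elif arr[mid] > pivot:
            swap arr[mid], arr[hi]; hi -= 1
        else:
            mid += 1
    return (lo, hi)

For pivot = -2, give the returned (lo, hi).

pivot = -2; lo=0, mid=0, hi=9
arr[mid]=-7<-2: swap arr[0],arr[0]; lo=1,mid=1 → [-7,7,1,5,-2,-4,6,-1,0,-8]
arr[mid]=7>-2: swap arr[1],arr[9]; hi=8 → [-7,-8,1,5,-2,-4,6,-1,0,7]
arr[mid]=-8<-2: swap arr[1],arr[1]; lo=2,mid=2 → [-7,-8,1,5,-2,-4,6,-1,0,7]
arr[mid]=1>-2: swap arr[2],arr[8]; hi=7 → [-7,-8,0,5,-2,-4,6,-1,1,7]
arr[mid]=0>-2: swap arr[2],arr[7]; hi=6 → [-7,-8,-1,5,-2,-4,6,0,1,7]
arr[mid]=-1>-2: swap arr[2],arr[6]; hi=5 → [-7,-8,6,5,-2,-4,-1,0,1,7]
arr[mid]=6>-2: swap arr[2],arr[5]; hi=4 → [-7,-8,-4,5,-2,6,-1,0,1,7]
arr[mid]=-4<-2: swap arr[2],arr[2]; lo=3,mid=3 → [-7,-8,-4,5,-2,6,-1,0,1,7]
arr[mid]=5>-2: swap arr[3],arr[4]; hi=3 → [-7,-8,-4,-2,5,6,-1,0,1,7]
arr[mid]=-2=-2: mid=4
end: lo=3, hi=3; arr = [-7,-8,-4,-2,5,6,-1,0,1,7]

(3, 3)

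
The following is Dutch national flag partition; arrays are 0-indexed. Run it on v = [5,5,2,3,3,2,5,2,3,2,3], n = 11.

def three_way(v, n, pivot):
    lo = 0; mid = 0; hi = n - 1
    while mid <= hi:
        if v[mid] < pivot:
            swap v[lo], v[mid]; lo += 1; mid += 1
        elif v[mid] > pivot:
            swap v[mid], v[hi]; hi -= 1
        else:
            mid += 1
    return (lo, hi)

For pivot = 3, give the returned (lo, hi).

(4, 7)

lo=0 mid=0 hi=10
5>3: swap(0,10), hi=9 ⇒ [3,5,2,3,3,2,5,2,3,2,5]
3=3: mid=1
5>3: swap(1,9), hi=8 ⇒ [3,2,2,3,3,2,5,2,3,5,5]
2<3: swap(0,1), lo=1 mid=2 ⇒ [2,3,2,3,3,2,5,2,3,5,5]
2<3: swap(1,2), lo=2 mid=3 ⇒ [2,2,3,3,3,2,5,2,3,5,5]
3=3: mid=4
3=3: mid=5
2<3: swap(2,5), lo=3 mid=6 ⇒ [2,2,2,3,3,3,5,2,3,5,5]
5>3: swap(6,8), hi=7 ⇒ [2,2,2,3,3,3,3,2,5,5,5]
3=3: mid=7
2<3: swap(3,7), lo=4 mid=8 ⇒ [2,2,2,2,3,3,3,3,5,5,5]
done. lo=4 hi=7; v=[2,2,2,2,3,3,3,3,5,5,5]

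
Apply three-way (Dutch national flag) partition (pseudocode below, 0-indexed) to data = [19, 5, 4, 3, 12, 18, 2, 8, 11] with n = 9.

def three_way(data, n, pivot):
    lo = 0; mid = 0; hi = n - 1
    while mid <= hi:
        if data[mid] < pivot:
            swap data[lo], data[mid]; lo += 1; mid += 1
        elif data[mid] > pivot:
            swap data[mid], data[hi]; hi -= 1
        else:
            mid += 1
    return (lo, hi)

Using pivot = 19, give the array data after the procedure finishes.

pivot = 19; lo=0, mid=0, hi=8
data[mid]=19=19: mid=1
data[mid]=5<19: swap data[0],data[1]; lo=1,mid=2 → [5, 19, 4, 3, 12, 18, 2, 8, 11]
data[mid]=4<19: swap data[1],data[2]; lo=2,mid=3 → [5, 4, 19, 3, 12, 18, 2, 8, 11]
data[mid]=3<19: swap data[2],data[3]; lo=3,mid=4 → [5, 4, 3, 19, 12, 18, 2, 8, 11]
data[mid]=12<19: swap data[3],data[4]; lo=4,mid=5 → [5, 4, 3, 12, 19, 18, 2, 8, 11]
data[mid]=18<19: swap data[4],data[5]; lo=5,mid=6 → [5, 4, 3, 12, 18, 19, 2, 8, 11]
data[mid]=2<19: swap data[5],data[6]; lo=6,mid=7 → [5, 4, 3, 12, 18, 2, 19, 8, 11]
data[mid]=8<19: swap data[6],data[7]; lo=7,mid=8 → [5, 4, 3, 12, 18, 2, 8, 19, 11]
data[mid]=11<19: swap data[7],data[8]; lo=8,mid=9 → [5, 4, 3, 12, 18, 2, 8, 11, 19]
end: lo=8, hi=8; data = [5, 4, 3, 12, 18, 2, 8, 11, 19]

[5, 4, 3, 12, 18, 2, 8, 11, 19]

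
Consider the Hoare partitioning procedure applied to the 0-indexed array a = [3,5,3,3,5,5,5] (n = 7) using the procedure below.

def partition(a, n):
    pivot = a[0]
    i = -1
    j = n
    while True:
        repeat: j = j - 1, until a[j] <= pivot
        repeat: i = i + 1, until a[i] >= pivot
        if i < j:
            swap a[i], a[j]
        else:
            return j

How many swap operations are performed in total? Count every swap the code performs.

pivot=3
j stops at 3 (3), i stops at 0 (3); swap ⇒ [3,5,3,3,5,5,5]
j stops at 2 (3), i stops at 1 (5); swap ⇒ [3,3,5,3,5,5,5]
j stops at 1, i stops at 2; i≥j ⇒ return 1. a=[3,3,5,3,5,5,5]

2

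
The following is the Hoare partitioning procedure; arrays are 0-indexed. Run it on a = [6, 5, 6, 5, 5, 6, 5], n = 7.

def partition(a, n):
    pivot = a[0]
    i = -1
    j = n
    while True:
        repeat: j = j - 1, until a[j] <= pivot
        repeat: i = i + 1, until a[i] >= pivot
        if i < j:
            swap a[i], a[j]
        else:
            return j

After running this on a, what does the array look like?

[5, 5, 6, 5, 5, 6, 6]

pivot = a[0] = 6; i = -1, j = 7
j→6 (a[6]=5≤6), i→0 (a[0]=6≥6); i<j, swap → [5, 5, 6, 5, 5, 6, 6]
j→5 (a[5]=6≤6), i→2 (a[2]=6≥6); i<j, swap → [5, 5, 6, 5, 5, 6, 6]
j→4, i→5; i≥j, return j=4. a = [5, 5, 6, 5, 5, 6, 6]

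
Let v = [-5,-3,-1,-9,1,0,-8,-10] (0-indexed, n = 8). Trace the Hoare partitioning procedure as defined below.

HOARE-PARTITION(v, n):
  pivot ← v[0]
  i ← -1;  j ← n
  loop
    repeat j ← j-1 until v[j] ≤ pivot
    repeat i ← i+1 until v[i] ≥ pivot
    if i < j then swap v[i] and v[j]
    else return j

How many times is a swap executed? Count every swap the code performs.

pivot=-5
j stops at 7 (-10), i stops at 0 (-5); swap ⇒ [-10,-3,-1,-9,1,0,-8,-5]
j stops at 6 (-8), i stops at 1 (-3); swap ⇒ [-10,-8,-1,-9,1,0,-3,-5]
j stops at 3 (-9), i stops at 2 (-1); swap ⇒ [-10,-8,-9,-1,1,0,-3,-5]
j stops at 2, i stops at 3; i≥j ⇒ return 2. v=[-10,-8,-9,-1,1,0,-3,-5]

3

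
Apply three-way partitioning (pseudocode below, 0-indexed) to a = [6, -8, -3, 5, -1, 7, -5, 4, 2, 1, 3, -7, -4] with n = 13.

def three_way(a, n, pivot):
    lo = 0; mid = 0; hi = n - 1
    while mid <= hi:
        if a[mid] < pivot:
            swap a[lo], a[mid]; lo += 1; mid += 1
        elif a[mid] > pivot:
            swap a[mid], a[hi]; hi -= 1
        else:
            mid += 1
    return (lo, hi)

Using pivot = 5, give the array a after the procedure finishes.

[-4, -8, -3, -1, -7, -5, 4, 2, 1, 3, 5, 7, 6]

pivot = 5; lo=0, mid=0, hi=12
a[mid]=6>5: swap a[0],a[12]; hi=11 → [-4, -8, -3, 5, -1, 7, -5, 4, 2, 1, 3, -7, 6]
a[mid]=-4<5: swap a[0],a[0]; lo=1,mid=1 → [-4, -8, -3, 5, -1, 7, -5, 4, 2, 1, 3, -7, 6]
a[mid]=-8<5: swap a[1],a[1]; lo=2,mid=2 → [-4, -8, -3, 5, -1, 7, -5, 4, 2, 1, 3, -7, 6]
a[mid]=-3<5: swap a[2],a[2]; lo=3,mid=3 → [-4, -8, -3, 5, -1, 7, -5, 4, 2, 1, 3, -7, 6]
a[mid]=5=5: mid=4
a[mid]=-1<5: swap a[3],a[4]; lo=4,mid=5 → [-4, -8, -3, -1, 5, 7, -5, 4, 2, 1, 3, -7, 6]
a[mid]=7>5: swap a[5],a[11]; hi=10 → [-4, -8, -3, -1, 5, -7, -5, 4, 2, 1, 3, 7, 6]
a[mid]=-7<5: swap a[4],a[5]; lo=5,mid=6 → [-4, -8, -3, -1, -7, 5, -5, 4, 2, 1, 3, 7, 6]
a[mid]=-5<5: swap a[5],a[6]; lo=6,mid=7 → [-4, -8, -3, -1, -7, -5, 5, 4, 2, 1, 3, 7, 6]
a[mid]=4<5: swap a[6],a[7]; lo=7,mid=8 → [-4, -8, -3, -1, -7, -5, 4, 5, 2, 1, 3, 7, 6]
a[mid]=2<5: swap a[7],a[8]; lo=8,mid=9 → [-4, -8, -3, -1, -7, -5, 4, 2, 5, 1, 3, 7, 6]
a[mid]=1<5: swap a[8],a[9]; lo=9,mid=10 → [-4, -8, -3, -1, -7, -5, 4, 2, 1, 5, 3, 7, 6]
a[mid]=3<5: swap a[9],a[10]; lo=10,mid=11 → [-4, -8, -3, -1, -7, -5, 4, 2, 1, 3, 5, 7, 6]
end: lo=10, hi=10; a = [-4, -8, -3, -1, -7, -5, 4, 2, 1, 3, 5, 7, 6]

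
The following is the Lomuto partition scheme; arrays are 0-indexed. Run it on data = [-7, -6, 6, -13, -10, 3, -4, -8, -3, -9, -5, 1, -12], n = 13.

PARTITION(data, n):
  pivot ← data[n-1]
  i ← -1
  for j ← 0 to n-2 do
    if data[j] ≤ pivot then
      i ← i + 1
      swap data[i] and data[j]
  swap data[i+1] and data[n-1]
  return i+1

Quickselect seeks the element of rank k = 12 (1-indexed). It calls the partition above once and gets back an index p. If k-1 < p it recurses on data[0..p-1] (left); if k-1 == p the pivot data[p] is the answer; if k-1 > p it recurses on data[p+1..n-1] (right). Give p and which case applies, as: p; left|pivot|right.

pivot = data[12] = -12; i = -1
j=0: data[0]=-7 > -12 → no swap
j=1: data[1]=-6 > -12 → no swap
j=2: data[2]=6 > -12 → no swap
j=3: data[3]=-13 ≤ -12 → i=0, swap data[0],data[3] → [-13, -6, 6, -7, -10, 3, -4, -8, -3, -9, -5, 1, -12]
j=4: data[4]=-10 > -12 → no swap
j=5: data[5]=3 > -12 → no swap
j=6: data[6]=-4 > -12 → no swap
j=7: data[7]=-8 > -12 → no swap
j=8: data[8]=-3 > -12 → no swap
j=9: data[9]=-9 > -12 → no swap
j=10: data[10]=-5 > -12 → no swap
j=11: data[11]=1 > -12 → no swap
final swap data[1],data[12] → [-13, -12, 6, -7, -10, 3, -4, -8, -3, -9, -5, 1, -6]; return 1
p = 1; k-1 = 11 > 1 ⇒ right

1; right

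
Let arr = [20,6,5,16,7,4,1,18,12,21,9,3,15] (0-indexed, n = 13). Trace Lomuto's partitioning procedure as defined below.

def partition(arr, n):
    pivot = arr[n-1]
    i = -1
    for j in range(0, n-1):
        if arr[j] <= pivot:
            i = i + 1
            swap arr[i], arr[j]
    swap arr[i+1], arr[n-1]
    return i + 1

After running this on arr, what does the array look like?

pivot = arr[12] = 15; i = -1
j=0: arr[0]=20 > 15 → no swap
j=1: arr[1]=6 ≤ 15 → i=0, swap arr[0],arr[1] → [6,20,5,16,7,4,1,18,12,21,9,3,15]
j=2: arr[2]=5 ≤ 15 → i=1, swap arr[1],arr[2] → [6,5,20,16,7,4,1,18,12,21,9,3,15]
j=3: arr[3]=16 > 15 → no swap
j=4: arr[4]=7 ≤ 15 → i=2, swap arr[2],arr[4] → [6,5,7,16,20,4,1,18,12,21,9,3,15]
j=5: arr[5]=4 ≤ 15 → i=3, swap arr[3],arr[5] → [6,5,7,4,20,16,1,18,12,21,9,3,15]
j=6: arr[6]=1 ≤ 15 → i=4, swap arr[4],arr[6] → [6,5,7,4,1,16,20,18,12,21,9,3,15]
j=7: arr[7]=18 > 15 → no swap
j=8: arr[8]=12 ≤ 15 → i=5, swap arr[5],arr[8] → [6,5,7,4,1,12,20,18,16,21,9,3,15]
j=9: arr[9]=21 > 15 → no swap
j=10: arr[10]=9 ≤ 15 → i=6, swap arr[6],arr[10] → [6,5,7,4,1,12,9,18,16,21,20,3,15]
j=11: arr[11]=3 ≤ 15 → i=7, swap arr[7],arr[11] → [6,5,7,4,1,12,9,3,16,21,20,18,15]
final swap arr[8],arr[12] → [6,5,7,4,1,12,9,3,15,21,20,18,16]; return 8

[6,5,7,4,1,12,9,3,15,21,20,18,16]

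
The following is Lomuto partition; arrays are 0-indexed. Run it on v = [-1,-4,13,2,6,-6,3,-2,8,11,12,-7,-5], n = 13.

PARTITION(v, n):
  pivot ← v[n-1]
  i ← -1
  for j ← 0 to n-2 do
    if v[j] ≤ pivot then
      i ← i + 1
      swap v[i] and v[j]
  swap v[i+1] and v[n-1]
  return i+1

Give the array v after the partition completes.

[-6,-7,-5,2,6,-1,3,-2,8,11,12,-4,13]

pivot=-5, i=-1
j=0: -1>-5, skip
j=1: -4>-5, skip
j=2: 13>-5, skip
j=3: 2>-5, skip
j=4: 6>-5, skip
j=5: -6≤-5, i=0, swap(0,5) ⇒ [-6,-4,13,2,6,-1,3,-2,8,11,12,-7,-5]
j=6: 3>-5, skip
j=7: -2>-5, skip
j=8: 8>-5, skip
j=9: 11>-5, skip
j=10: 12>-5, skip
j=11: -7≤-5, i=1, swap(1,11) ⇒ [-6,-7,13,2,6,-1,3,-2,8,11,12,-4,-5]
swap(2,12) ⇒ [-6,-7,-5,2,6,-1,3,-2,8,11,12,-4,13]; return 2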